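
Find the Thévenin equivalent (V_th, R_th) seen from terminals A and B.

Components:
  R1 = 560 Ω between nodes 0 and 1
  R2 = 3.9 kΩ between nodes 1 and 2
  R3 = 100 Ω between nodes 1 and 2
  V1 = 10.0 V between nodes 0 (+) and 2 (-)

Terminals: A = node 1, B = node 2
Step 1 — V_th is the open-circuit voltage V_A - V_B (nothing connected across the terminals).
Nodal analysis, taking node 2 as the 0 V reference.
Source V1 fixes V_0 = 10 V.
KCL at each unknown node (sum of currents leaving = 0; resistances in Ω):
  Node 1: (V_1 - 10)/560 + (V_1 - 0)/3900 + (V_1 - 0)/100 = 0
Collecting terms: 0.01204 × V_1 = 0.01786  =>  V_1 = 1.483 V
V_th = V_1 - V_2 = 1.483 - 0 = 1.483 V
Step 2 — R_th: zero the source — replace V1 by a short circuit (node 2 merges into node 0) — and find the resistance seen between A (node 1) and B (node 0).
Reduce the network between node 1 (A) and node 0 (B) by series/parallel combination:
  Rp1 = R1 ‖ R2 ‖ R3 (parallel, all between nodes 0 and 1) = 1/(1/560 + 1/3900 + 1/100) = 83.04 Ω
R_th = 83.04 Ω

Final answer: V_th = 1.483 V, R_th = 83.04 Ω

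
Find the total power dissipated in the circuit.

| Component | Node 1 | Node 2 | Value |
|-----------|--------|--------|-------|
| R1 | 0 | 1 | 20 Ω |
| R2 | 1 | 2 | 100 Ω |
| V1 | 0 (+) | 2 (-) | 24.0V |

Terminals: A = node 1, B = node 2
Nodal analysis, taking node 2 as the 0 V reference.
Source V1 fixes V_0 = 24 V.
KCL at each unknown node (sum of currents leaving = 0; resistances in Ω):
  Node 1: (V_1 - 24)/20 + (V_1 - 0)/100 = 0
Collecting terms: 0.06 × V_1 = 1.2  =>  V_1 = 20 V
Power in each resistor, P = (ΔV)²/R:
  P_R1 = (24 - 20)²/20 = 0.8 W
  P_R2 = (20 - 0)²/100 = 4 W
P_total = P_R1 + P_R2 = 4.8 W

Final answer: 4.8 W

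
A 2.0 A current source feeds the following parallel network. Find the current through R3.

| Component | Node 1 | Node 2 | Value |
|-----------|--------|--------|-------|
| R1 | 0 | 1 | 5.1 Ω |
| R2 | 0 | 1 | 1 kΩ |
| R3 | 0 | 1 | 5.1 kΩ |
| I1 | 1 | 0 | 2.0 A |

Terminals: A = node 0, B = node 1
All resistors sit directly between nodes 0 and 1, so they are in parallel and share one voltage V; the full source current 2 A splits among them.
1/R_par = 1/5.1 + 1/1000 + 1/5100 = 0.1973 S  =>  R_par = 5.069 Ω
V = I × R_par = 2 × 5.069 = 10.14 V
I_R3 = V/R3 = 10.14/5100 = 0.001988 A

Final answer: 0.001988 A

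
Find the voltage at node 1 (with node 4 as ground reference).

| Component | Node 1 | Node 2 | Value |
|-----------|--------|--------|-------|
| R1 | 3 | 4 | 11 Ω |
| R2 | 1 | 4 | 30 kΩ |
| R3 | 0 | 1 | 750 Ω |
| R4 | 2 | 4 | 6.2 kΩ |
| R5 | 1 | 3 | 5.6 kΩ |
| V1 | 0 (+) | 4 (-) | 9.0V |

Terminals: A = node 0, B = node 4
Nodal analysis, taking node 4 as the 0 V reference.
Source V1 fixes V_0 = 9 V.
KCL at each unknown node (sum of currents leaving = 0; resistances in Ω):
  Node 1: (V_1 - 0)/30000 + (V_1 - 9)/750 + (V_1 - V_3)/5600 = 0
  Node 2: (V_2 - 0)/6200 = 0
  Node 3: (V_3 - 0)/11 + (V_3 - V_1)/5600 = 0
Collecting terms (coefficients in siemens):
  0.001545·V_1 - 0.0001786·V_3 = 0.012
  0.0001613·V_2 = 0
  0.09109·V_3 - 0.0001786·V_1 = 0
Solving these 3 simultaneous equations (Gaussian elimination) gives:
  V_1 = 7.768 V, V_2 = 0 V, V_3 = 0.01523 V
The requested potential is V_1 = 7.768 V.

Final answer: V_1 = 7.768 V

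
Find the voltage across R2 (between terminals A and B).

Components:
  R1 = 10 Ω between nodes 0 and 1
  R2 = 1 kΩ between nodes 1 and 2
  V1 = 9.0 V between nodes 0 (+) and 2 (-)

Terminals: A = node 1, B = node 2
R1 and R2 are in series across V1 (node 0 → node 1 → node 2), and the output A–B is taken across R2, so this is a voltage divider.
Series current: I = V1/(R1 + R2) = 9/(10 + 1000) = 9/1010 = 0.008911 A
V_R2 = I × R2 = V1 × R2/(R1 + R2) = 9 × 1000/1010 = 8.911 V

Final answer: 8.911 V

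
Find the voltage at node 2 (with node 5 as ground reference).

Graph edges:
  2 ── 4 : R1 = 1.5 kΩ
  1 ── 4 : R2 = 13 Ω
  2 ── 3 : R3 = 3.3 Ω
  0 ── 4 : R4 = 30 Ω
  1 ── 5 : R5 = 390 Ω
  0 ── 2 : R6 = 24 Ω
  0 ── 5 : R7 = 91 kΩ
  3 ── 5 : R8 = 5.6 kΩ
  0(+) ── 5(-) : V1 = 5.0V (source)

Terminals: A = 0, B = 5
Nodal analysis, taking node 5 as the 0 V reference.
Source V1 fixes V_0 = 5 V.
KCL at each unknown node (sum of currents leaving = 0; resistances in Ω):
  Node 1: (V_1 - V_4)/13 + (V_1 - 0)/390 = 0
  Node 2: (V_2 - V_4)/1500 + (V_2 - V_3)/3.3 + (V_2 - 5)/24 = 0
  Node 3: (V_3 - V_2)/3.3 + (V_3 - 0)/5600 = 0
  Node 4: (V_4 - V_2)/1500 + (V_4 - V_1)/13 + (V_4 - 5)/30 = 0
Collecting terms (coefficients in siemens):
  0.07949·V_1 - 0.07692·V_4 = 0
  0.3454·V_2 - 0.303·V_3 - 0.0006667·V_4 = 0.2083
  0.3032·V_3 - 0.303·V_2 = 0
  0.1109·V_4 - 0.07692·V_1 - 0.0006667·V_2 = 0.1667
Solving these 4 simultaneous equations (Gaussian elimination) gives:
  V_1 = 4.509 V, V_2 = 4.974 V, V_3 = 4.971 V, V_4 = 4.659 V
The requested potential is V_2 = 4.974 V.

Final answer: V_2 = 4.974 V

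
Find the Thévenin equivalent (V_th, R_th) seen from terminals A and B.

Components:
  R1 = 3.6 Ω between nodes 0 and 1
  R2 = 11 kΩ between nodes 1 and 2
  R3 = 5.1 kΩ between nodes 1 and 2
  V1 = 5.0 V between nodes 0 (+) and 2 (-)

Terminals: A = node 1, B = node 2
Step 1 — V_th is the open-circuit voltage V_A - V_B (nothing connected across the terminals).
Nodal analysis, taking node 2 as the 0 V reference.
Source V1 fixes V_0 = 5 V.
KCL at each unknown node (sum of currents leaving = 0; resistances in Ω):
  Node 1: (V_1 - 5)/3.6 + (V_1 - 0)/11000 + (V_1 - 0)/5100 = 0
Collecting terms: 0.2781 × V_1 = 1.389  =>  V_1 = 4.995 V
V_th = V_1 - V_2 = 4.995 - 0 = 4.995 V
Step 2 — R_th: zero the source — replace V1 by a short circuit (node 2 merges into node 0) — and find the resistance seen between A (node 1) and B (node 0).
Reduce the network between node 1 (A) and node 0 (B) by series/parallel combination:
  Rp1 = R1 ‖ R2 ‖ R3 (parallel, all between nodes 0 and 1) = 1/(1/3.6 + 1/11000 + 1/5100) = 3.596 Ω
R_th = 3.596 Ω

Final answer: V_th = 4.995 V, R_th = 3.596 Ω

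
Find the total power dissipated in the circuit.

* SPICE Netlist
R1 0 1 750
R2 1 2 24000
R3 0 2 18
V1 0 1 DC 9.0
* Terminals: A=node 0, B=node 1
Nodal analysis, taking node 1 as the 0 V reference.
Source V1 fixes V_0 = 9 V.
KCL at each unknown node (sum of currents leaving = 0; resistances in Ω):
  Node 2: (V_2 - 0)/24000 + (V_2 - 9)/18 = 0
Collecting terms: 0.0556 × V_2 = 0.5  =>  V_2 = 8.993 V
Power in each resistor, P = (ΔV)²/R:
  P_R1 = (9 - 0)²/750 = 0.108 W
  P_R2 = (0 - 8.993)²/24000 = 0.00337 W
  P_R3 = (9 - 8.993)²/18 = 0.000002527 W
P_total = P_R1 + P_R2 + P_R3 = 0.1114 W

Final answer: 0.1114 W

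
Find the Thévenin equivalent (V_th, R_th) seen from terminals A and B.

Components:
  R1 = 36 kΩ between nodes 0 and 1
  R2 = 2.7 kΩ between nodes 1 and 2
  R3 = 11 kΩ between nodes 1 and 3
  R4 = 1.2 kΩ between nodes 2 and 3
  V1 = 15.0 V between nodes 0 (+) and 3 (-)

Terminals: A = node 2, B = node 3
Step 1 — V_th is the open-circuit voltage V_A - V_B (nothing connected across the terminals).
Nodal analysis, taking node 3 as the 0 V reference.
Source V1 fixes V_0 = 15 V.
KCL at each unknown node (sum of currents leaving = 0; resistances in Ω):
  Node 1: (V_1 - 15)/36000 + (V_1 - V_2)/2700 + (V_1 - 0)/11000 = 0
  Node 2: (V_2 - V_1)/2700 + (V_2 - 0)/1200 = 0
Collecting terms (coefficients in siemens):
  0.0004891·V_1 - 0.0003704·V_2 = 0.0004167
  0.001204·V_2 - 0.0003704·V_1 = 0
Determinant D = (0.0004891)(0.001204) - (-0.0003704)(-0.0003704) = 0.0000004515
V_1 = [(0.0004167)(0.001204) - (-0.0003704)(0)]/D = 1.111 V
V_2 = [(0.0004891)(0) - (0.0004167)(-0.0003704)]/D = 0.3418 V
V_th = V_2 - V_3 = 0.3418 - 0 = 0.3418 V
Step 2 — R_th: zero the source — replace V1 by a short circuit (node 3 merges into node 0) — and find the resistance seen between A (node 2) and B (node 0).
Reduce the network between node 2 (A) and node 0 (B) by series/parallel combination:
  Rp1 = R1 ‖ R3 (parallel, both between nodes 0 and 1) = 1/(1/36000 + 1/11000) = 8426 Ω
  Rs1 = R2 + Rp1 (series, joined only at node 1) = 2700 + 8426 = 11130 Ω
  Rp2 = R4 ‖ Rs1 (parallel, both between nodes 0 and 2) = 1/(1/1200 + 1/11130) = 1083 Ω
R_th = 1.083 kΩ

Final answer: V_th = 0.3418 V, R_th = 1.083 kΩ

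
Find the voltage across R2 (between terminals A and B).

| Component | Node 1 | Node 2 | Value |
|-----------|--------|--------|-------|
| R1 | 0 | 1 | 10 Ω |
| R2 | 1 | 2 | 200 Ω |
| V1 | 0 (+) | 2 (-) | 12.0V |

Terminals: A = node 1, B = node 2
R1 and R2 are in series across V1 (node 0 → node 1 → node 2), and the output A–B is taken across R2, so this is a voltage divider.
Series current: I = V1/(R1 + R2) = 12/(10 + 200) = 12/210 = 0.05714 A
V_R2 = I × R2 = V1 × R2/(R1 + R2) = 12 × 200/210 = 11.43 V

Final answer: 11.43 V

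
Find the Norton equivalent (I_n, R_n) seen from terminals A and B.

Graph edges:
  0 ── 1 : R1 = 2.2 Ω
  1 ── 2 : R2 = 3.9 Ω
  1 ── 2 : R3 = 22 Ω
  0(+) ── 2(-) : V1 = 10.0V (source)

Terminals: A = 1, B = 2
Find the Thévenin equivalent first; then I_n = V_th/R_th and R_n = R_th.
Step 1 — V_th is the open-circuit voltage V_A - V_B (nothing connected across the terminals).
Nodal analysis, taking node 2 as the 0 V reference.
Source V1 fixes V_0 = 10 V.
KCL at each unknown node (sum of currents leaving = 0; resistances in Ω):
  Node 1: (V_1 - 10)/2.2 + (V_1 - 0)/3.9 + (V_1 - 0)/22 = 0
Collecting terms: 0.7564 × V_1 = 4.545  =>  V_1 = 6.009 V
V_th = V_1 - V_2 = 6.009 - 0 = 6.009 V
Step 2 — R_th: zero the source — replace V1 by a short circuit (node 2 merges into node 0) — and find the resistance seen between A (node 1) and B (node 0).
Reduce the network between node 1 (A) and node 0 (B) by series/parallel combination:
  Rp1 = R1 ‖ R2 ‖ R3 (parallel, all between nodes 0 and 1) = 1/(1/2.2 + 1/3.9 + 1/22) = 1.322 Ω
R_th = 1.322 Ω
I_n = V_th/R_th = 6.009/1.322 = 4.545 A, and R_n = R_th = 1.322 Ω

Final answer: I_n = 4.545 A, R_n = 1.322 Ω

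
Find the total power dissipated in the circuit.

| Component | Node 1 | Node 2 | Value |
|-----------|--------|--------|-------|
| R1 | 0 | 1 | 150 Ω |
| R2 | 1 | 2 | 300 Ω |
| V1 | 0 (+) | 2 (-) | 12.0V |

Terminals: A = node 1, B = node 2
Nodal analysis, taking node 2 as the 0 V reference.
Source V1 fixes V_0 = 12 V.
KCL at each unknown node (sum of currents leaving = 0; resistances in Ω):
  Node 1: (V_1 - 12)/150 + (V_1 - 0)/300 = 0
Collecting terms: 0.01 × V_1 = 0.08  =>  V_1 = 8 V
Power in each resistor, P = (ΔV)²/R:
  P_R1 = (12 - 8)²/150 = 0.1067 W
  P_R2 = (8 - 0)²/300 = 0.2133 W
P_total = P_R1 + P_R2 = 0.32 W

Final answer: 0.32 W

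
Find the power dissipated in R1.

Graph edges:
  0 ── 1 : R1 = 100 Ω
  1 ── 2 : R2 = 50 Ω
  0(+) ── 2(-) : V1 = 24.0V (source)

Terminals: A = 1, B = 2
Nodal analysis, taking node 2 as the 0 V reference.
Source V1 fixes V_0 = 24 V.
KCL at each unknown node (sum of currents leaving = 0; resistances in Ω):
  Node 1: (V_1 - 24)/100 + (V_1 - 0)/50 = 0
Collecting terms: 0.03 × V_1 = 0.24  =>  V_1 = 8 V
I_R1 = (V_0 - V_1)/R1 = (24 - 8)/100 = 0.16 A
P_R1 = I_R1² × R1 = (0.16)² × 100 = 2.56 W

Final answer: 2.56 W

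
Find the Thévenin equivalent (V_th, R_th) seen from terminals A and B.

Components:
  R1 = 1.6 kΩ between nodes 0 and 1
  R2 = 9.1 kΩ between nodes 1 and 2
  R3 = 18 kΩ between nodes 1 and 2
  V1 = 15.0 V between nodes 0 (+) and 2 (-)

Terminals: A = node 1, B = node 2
Step 1 — V_th is the open-circuit voltage V_A - V_B (nothing connected across the terminals).
Nodal analysis, taking node 2 as the 0 V reference.
Source V1 fixes V_0 = 15 V.
KCL at each unknown node (sum of currents leaving = 0; resistances in Ω):
  Node 1: (V_1 - 15)/1600 + (V_1 - 0)/9100 + (V_1 - 0)/18000 = 0
Collecting terms: 0.0007904 × V_1 = 0.009375  =>  V_1 = 11.86 V
V_th = V_1 - V_2 = 11.86 - 0 = 11.86 V
Step 2 — R_th: zero the source — replace V1 by a short circuit (node 2 merges into node 0) — and find the resistance seen between A (node 1) and B (node 0).
Reduce the network between node 1 (A) and node 0 (B) by series/parallel combination:
  Rp1 = R1 ‖ R2 ‖ R3 (parallel, all between nodes 0 and 1) = 1/(1/1600 + 1/9100 + 1/18000) = 1265 Ω
R_th = 1.265 kΩ

Final answer: V_th = 11.86 V, R_th = 1.265 kΩ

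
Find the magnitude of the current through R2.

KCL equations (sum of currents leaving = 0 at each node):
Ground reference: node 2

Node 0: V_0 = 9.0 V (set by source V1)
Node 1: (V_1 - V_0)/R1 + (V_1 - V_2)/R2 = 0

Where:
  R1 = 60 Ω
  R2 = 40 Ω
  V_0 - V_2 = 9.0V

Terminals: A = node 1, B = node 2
Nodal analysis, taking node 2 as the 0 V reference.
Source V1 fixes V_0 = 9 V.
KCL at each unknown node (sum of currents leaving = 0; resistances in Ω):
  Node 1: (V_1 - 9)/60 + (V_1 - 0)/40 = 0
Collecting terms: 0.04167 × V_1 = 0.15  =>  V_1 = 3.6 V
I_R2 = (V_1 - V_2)/R2 = (3.6 - 0)/40 = 0.09 A
|I_R2| = 0.09 A

Final answer: |I_R2| = 0.09 A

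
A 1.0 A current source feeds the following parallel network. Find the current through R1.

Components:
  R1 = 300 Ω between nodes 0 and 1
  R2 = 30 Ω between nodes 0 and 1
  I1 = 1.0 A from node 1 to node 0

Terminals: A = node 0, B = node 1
All resistors sit directly between nodes 0 and 1, so they are in parallel and share one voltage V; the full source current 1 A splits among them.
1/R_par = 1/300 + 1/30 = 0.03667 S  =>  R_par = 27.27 Ω
V = I × R_par = 1 × 27.27 = 27.27 V
I_R1 = V/R1 = 27.27/300 = 0.09091 A

Final answer: 0.09091 A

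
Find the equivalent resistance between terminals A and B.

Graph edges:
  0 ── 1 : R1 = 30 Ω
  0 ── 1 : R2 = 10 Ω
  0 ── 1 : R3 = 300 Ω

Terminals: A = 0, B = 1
Reduce the network between node 0 (A) and node 1 (B) by series/parallel combination:
  Rp1 = R1 ‖ R2 ‖ R3 (parallel, all between nodes 0 and 1) = 1/(1/30 + 1/10 + 1/300) = 7.317 Ω
R_eq = 7.317 Ω

Final answer: 7.317 Ω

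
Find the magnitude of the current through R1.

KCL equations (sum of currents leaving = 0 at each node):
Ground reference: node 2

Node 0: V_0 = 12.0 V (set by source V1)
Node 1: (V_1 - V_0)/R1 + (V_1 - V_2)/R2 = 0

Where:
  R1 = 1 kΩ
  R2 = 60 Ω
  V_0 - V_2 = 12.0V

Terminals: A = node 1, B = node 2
Nodal analysis, taking node 2 as the 0 V reference.
Source V1 fixes V_0 = 12 V.
KCL at each unknown node (sum of currents leaving = 0; resistances in Ω):
  Node 1: (V_1 - 12)/1000 + (V_1 - 0)/60 = 0
Collecting terms: 0.01767 × V_1 = 0.012  =>  V_1 = 0.6792 V
I_R1 = (V_0 - V_1)/R1 = (12 - 0.6792)/1000 = 0.01132 A
|I_R1| = 0.01132 A

Final answer: |I_R1| = 0.01132 A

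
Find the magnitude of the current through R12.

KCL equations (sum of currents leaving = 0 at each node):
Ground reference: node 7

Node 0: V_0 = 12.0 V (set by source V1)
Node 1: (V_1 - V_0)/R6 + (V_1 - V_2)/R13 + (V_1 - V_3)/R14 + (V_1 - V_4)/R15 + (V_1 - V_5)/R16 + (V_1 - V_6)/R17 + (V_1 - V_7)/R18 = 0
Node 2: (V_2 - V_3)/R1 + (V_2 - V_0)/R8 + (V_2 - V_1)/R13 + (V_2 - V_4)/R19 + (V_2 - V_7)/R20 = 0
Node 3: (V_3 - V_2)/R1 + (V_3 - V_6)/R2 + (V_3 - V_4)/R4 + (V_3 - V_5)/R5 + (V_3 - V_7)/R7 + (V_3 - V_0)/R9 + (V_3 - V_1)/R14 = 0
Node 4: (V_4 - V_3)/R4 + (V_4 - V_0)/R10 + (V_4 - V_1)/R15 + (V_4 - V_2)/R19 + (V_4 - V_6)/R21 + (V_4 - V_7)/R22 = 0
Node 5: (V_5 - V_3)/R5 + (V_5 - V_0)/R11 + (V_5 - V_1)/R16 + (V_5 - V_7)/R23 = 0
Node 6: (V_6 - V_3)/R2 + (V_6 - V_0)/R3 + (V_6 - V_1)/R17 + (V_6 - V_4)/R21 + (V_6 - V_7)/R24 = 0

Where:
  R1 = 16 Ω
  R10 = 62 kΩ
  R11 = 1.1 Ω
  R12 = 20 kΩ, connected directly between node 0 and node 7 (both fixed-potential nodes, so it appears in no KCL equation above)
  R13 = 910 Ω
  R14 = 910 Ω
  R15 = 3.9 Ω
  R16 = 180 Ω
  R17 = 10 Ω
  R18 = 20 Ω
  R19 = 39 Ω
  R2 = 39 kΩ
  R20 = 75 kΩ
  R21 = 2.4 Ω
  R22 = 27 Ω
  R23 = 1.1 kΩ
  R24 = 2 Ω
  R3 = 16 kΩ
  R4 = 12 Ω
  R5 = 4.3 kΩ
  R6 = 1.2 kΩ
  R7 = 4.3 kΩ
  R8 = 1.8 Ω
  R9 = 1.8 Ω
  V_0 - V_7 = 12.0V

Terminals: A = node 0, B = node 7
Nodal analysis, taking node 7 as the 0 V reference.
Source V1 fixes V_0 = 12 V.
KCL at each unknown node (sum of currents leaving = 0; resistances in Ω):
  Node 1: (V_1 - 12)/1200 + (V_1 - V_2)/910 + (V_1 - V_3)/910 + (V_1 - V_4)/3.9 + (V_1 - V_5)/180 + (V_1 - V_6)/10 + (V_1 - 0)/20 = 0
  Node 2: (V_2 - V_3)/16 + (V_2 - 12)/1.8 + (V_2 - V_1)/910 + (V_2 - V_4)/39 + (V_2 - 0)/75000 = 0
  Node 3: (V_3 - V_2)/16 + (V_3 - V_6)/39000 + (V_3 - V_4)/12 + (V_3 - V_5)/4300 + (V_3 - 0)/4300 + (V_3 - 12)/1.8 + (V_3 - V_1)/910 = 0
  Node 4: (V_4 - V_3)/12 + (V_4 - 12)/62000 + (V_4 - V_1)/3.9 + (V_4 - V_2)/39 + (V_4 - V_6)/2.4 + (V_4 - 0)/27 = 0
  Node 5: (V_5 - V_3)/4300 + (V_5 - 12)/1.1 + (V_5 - V_1)/180 + (V_5 - 0)/1100 = 0
  Node 6: (V_6 - V_3)/39000 + (V_6 - 12)/16000 + (V_6 - V_1)/10 + (V_6 - V_4)/2.4 + (V_6 - 0)/2 = 0
Collecting terms (coefficients in siemens):
  0.415·V_1 - 0.001099·V_2 - 0.001099·V_3 - 0.2564·V_4 - 0.005556·V_5 - 0.1·V_6 = 0.01
  0.6448·V_2 - 0.001099·V_1 - 0.0625·V_3 - 0.02564·V_4 = 6.667
  0.703·V_3 - 0.001099·V_1 - 0.0625·V_2 - 0.08333·V_4 - 0.0002326·V_5 - 0.00002564·V_6 = 6.667
  0.8191·V_4 - 0.2564·V_1 - 0.02564·V_2 - 0.08333·V_3 - 0.4167·V_6 = 0.0001935
  0.9158·V_5 - 0.005556·V_1 - 0.0002326·V_3 = 10.91
  1.017·V_6 - 0.1·V_1 - 0.00002564·V_3 - 0.4167·V_4 = 0.00075
Solving these 6 simultaneous equations (Gaussian elimination) gives:
  V_1 = 2.426 V, V_2 = 11.51 V, V_3 = 10.87 V, V_4 = 2.966 V
  V_5 = 11.93 V, V_6 = 1.455 V
I_R12 = (V_0 - V_7)/R12 = (12 - 0)/20000 = 0.0006 A
|I_R12| = 0.0006 A

Final answer: |I_R12| = 0.0006 A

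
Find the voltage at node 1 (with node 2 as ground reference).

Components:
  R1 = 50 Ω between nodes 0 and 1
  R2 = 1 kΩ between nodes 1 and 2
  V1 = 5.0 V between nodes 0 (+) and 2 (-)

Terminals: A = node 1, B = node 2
Nodal analysis, taking node 2 as the 0 V reference.
Source V1 fixes V_0 = 5 V.
KCL at each unknown node (sum of currents leaving = 0; resistances in Ω):
  Node 1: (V_1 - 5)/50 + (V_1 - 0)/1000 = 0
Collecting terms: 0.021 × V_1 = 0.1  =>  V_1 = 4.762 V
The requested potential is V_1 = 4.762 V.

Final answer: V_1 = 4.762 V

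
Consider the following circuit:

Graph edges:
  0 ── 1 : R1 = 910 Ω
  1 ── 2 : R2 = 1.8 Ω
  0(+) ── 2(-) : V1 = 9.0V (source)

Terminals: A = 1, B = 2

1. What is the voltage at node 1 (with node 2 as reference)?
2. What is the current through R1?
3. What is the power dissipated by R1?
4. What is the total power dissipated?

Nodal analysis, taking node 2 as the 0 V reference.
Source V1 fixes V_0 = 9 V.
KCL at each unknown node (sum of currents leaving = 0; resistances in Ω):
  Node 1: (V_1 - 9)/910 + (V_1 - 0)/1.8 = 0
Collecting terms: 0.5567 × V_1 = 0.00989  =>  V_1 = 0.01777 V
Part 1:
  Read off the nodal solution: V_1 = 0.01777 V
Part 2:
  I_R1 = (V_0 - V_1)/R1 = (9 - 0.01777)/910 = 0.009871 A
  Magnitude: I_R1 = 0.009871 A
Part 3:
  I_R1 = (V_0 - V_1)/R1 = (9 - 0.01777)/910 = 0.009871 A
  P_R1 = I_R1² × R1 = (0.009871)² × 910 = 0.08866 W
Part 4:
  Power in each resistor, P = (ΔV)²/R:
    P_R1 = (9 - 0.01777)²/910 = 0.08866 W
    P_R2 = (0.01777 - 0)²/1.8 = 0.0001754 W
  P_total = P_R1 + P_R2 = 0.08884 W

Final answers:
1. V_1 = 0.01777 V
2. I_R1 = 0.009871 A
3. P_R1 = 0.08866 W
4. P_total = 0.08884 W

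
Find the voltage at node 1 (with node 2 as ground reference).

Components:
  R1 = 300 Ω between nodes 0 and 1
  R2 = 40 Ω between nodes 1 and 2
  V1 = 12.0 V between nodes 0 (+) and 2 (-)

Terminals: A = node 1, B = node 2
Nodal analysis, taking node 2 as the 0 V reference.
Source V1 fixes V_0 = 12 V.
KCL at each unknown node (sum of currents leaving = 0; resistances in Ω):
  Node 1: (V_1 - 12)/300 + (V_1 - 0)/40 = 0
Collecting terms: 0.02833 × V_1 = 0.04  =>  V_1 = 1.412 V
The requested potential is V_1 = 1.412 V.

Final answer: V_1 = 1.412 V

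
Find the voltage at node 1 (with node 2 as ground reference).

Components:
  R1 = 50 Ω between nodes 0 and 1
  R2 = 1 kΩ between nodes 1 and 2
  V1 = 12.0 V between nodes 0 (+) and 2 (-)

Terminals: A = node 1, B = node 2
Nodal analysis, taking node 2 as the 0 V reference.
Source V1 fixes V_0 = 12 V.
KCL at each unknown node (sum of currents leaving = 0; resistances in Ω):
  Node 1: (V_1 - 12)/50 + (V_1 - 0)/1000 = 0
Collecting terms: 0.021 × V_1 = 0.24  =>  V_1 = 11.43 V
The requested potential is V_1 = 11.43 V.

Final answer: V_1 = 11.43 V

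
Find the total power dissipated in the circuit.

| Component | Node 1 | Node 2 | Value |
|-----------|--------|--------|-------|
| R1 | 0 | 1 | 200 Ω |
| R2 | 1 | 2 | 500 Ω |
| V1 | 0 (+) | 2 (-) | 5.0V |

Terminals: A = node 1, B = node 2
Nodal analysis, taking node 2 as the 0 V reference.
Source V1 fixes V_0 = 5 V.
KCL at each unknown node (sum of currents leaving = 0; resistances in Ω):
  Node 1: (V_1 - 5)/200 + (V_1 - 0)/500 = 0
Collecting terms: 0.007 × V_1 = 0.025  =>  V_1 = 3.571 V
Power in each resistor, P = (ΔV)²/R:
  P_R1 = (5 - 3.571)²/200 = 0.0102 W
  P_R2 = (3.571 - 0)²/500 = 0.02551 W
P_total = P_R1 + P_R2 = 0.03571 W

Final answer: 0.03571 W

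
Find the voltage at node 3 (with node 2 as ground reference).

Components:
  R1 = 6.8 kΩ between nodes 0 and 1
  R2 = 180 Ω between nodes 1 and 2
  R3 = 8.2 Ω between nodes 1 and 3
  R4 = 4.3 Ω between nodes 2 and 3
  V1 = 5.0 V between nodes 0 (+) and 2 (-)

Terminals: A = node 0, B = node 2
Nodal analysis, taking node 2 as the 0 V reference.
Source V1 fixes V_0 = 5 V.
KCL at each unknown node (sum of currents leaving = 0; resistances in Ω):
  Node 1: (V_1 - 5)/6800 + (V_1 - 0)/180 + (V_1 - V_3)/8.2 = 0
  Node 3: (V_3 - V_1)/8.2 + (V_3 - 0)/4.3 = 0
Collecting terms (coefficients in siemens):
  0.1277·V_1 - 0.122·V_3 = 0.0007353
  0.3545·V_3 - 0.122·V_1 = 0
Determinant D = (0.1277)(0.3545) - (-0.122)(-0.122) = 0.03038
V_1 = [(0.0007353)(0.3545) - (-0.122)(0)]/D = 0.00858 V
V_3 = [(0.1277)(0) - (0.0007353)(-0.122)]/D = 0.002951 V
The requested potential is V_3 = 0.002951 V.

Final answer: V_3 = 0.002951 V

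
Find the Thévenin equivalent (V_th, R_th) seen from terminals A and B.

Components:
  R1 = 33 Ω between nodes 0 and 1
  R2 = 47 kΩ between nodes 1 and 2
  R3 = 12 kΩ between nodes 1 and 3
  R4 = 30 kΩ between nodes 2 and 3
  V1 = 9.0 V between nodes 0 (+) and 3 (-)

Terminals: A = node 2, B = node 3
Step 1 — V_th is the open-circuit voltage V_A - V_B (nothing connected across the terminals).
Nodal analysis, taking node 3 as the 0 V reference.
Source V1 fixes V_0 = 9 V.
KCL at each unknown node (sum of currents leaving = 0; resistances in Ω):
  Node 1: (V_1 - 9)/33 + (V_1 - V_2)/47000 + (V_1 - 0)/12000 = 0
  Node 2: (V_2 - V_1)/47000 + (V_2 - 0)/30000 = 0
Collecting terms (coefficients in siemens):
  0.03041·V_1 - 0.00002128·V_2 = 0.2727
  0.00005461·V_2 - 0.00002128·V_1 = 0
Determinant D = (0.03041)(0.00005461) - (-0.00002128)(-0.00002128) = 0.00000166
V_1 = [(0.2727)(0.00005461) - (-0.00002128)(0)]/D = 8.971 V
V_2 = [(0.03041)(0) - (0.2727)(-0.00002128)]/D = 3.495 V
V_th = V_2 - V_3 = 3.495 - 0 = 3.495 V
Step 2 — R_th: zero the source — replace V1 by a short circuit (node 3 merges into node 0) — and find the resistance seen between A (node 2) and B (node 0).
Reduce the network between node 2 (A) and node 0 (B) by series/parallel combination:
  Rp1 = R1 ‖ R3 (parallel, both between nodes 0 and 1) = 1/(1/33 + 1/12000) = 32.91 Ω
  Rs1 = R2 + Rp1 (series, joined only at node 1) = 47000 + 32.91 = 47030 Ω
  Rp2 = R4 ‖ Rs1 (parallel, both between nodes 0 and 2) = 1/(1/30000 + 1/47030) = 18320 Ω
R_th = 18.32 kΩ

Final answer: V_th = 3.495 V, R_th = 18.32 kΩ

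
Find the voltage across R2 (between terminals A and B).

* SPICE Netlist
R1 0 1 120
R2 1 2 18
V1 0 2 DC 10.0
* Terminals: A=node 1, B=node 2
R1 and R2 are in series across V1 (node 0 → node 1 → node 2), and the output A–B is taken across R2, so this is a voltage divider.
Series current: I = V1/(R1 + R2) = 10/(120 + 18) = 10/138 = 0.07246 A
V_R2 = I × R2 = V1 × R2/(R1 + R2) = 10 × 18/138 = 1.304 V

Final answer: 1.304 V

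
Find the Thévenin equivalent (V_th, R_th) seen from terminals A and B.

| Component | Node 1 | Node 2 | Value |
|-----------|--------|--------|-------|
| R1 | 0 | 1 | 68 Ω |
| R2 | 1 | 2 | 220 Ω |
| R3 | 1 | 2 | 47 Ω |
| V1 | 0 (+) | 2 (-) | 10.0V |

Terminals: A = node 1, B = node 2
Step 1 — V_th is the open-circuit voltage V_A - V_B (nothing connected across the terminals).
Nodal analysis, taking node 2 as the 0 V reference.
Source V1 fixes V_0 = 10 V.
KCL at each unknown node (sum of currents leaving = 0; resistances in Ω):
  Node 1: (V_1 - 10)/68 + (V_1 - 0)/220 + (V_1 - 0)/47 = 0
Collecting terms: 0.04053 × V_1 = 0.1471  =>  V_1 = 3.629 V
V_th = V_1 - V_2 = 3.629 - 0 = 3.629 V
Step 2 — R_th: zero the source — replace V1 by a short circuit (node 2 merges into node 0) — and find the resistance seen between A (node 1) and B (node 0).
Reduce the network between node 1 (A) and node 0 (B) by series/parallel combination:
  Rp1 = R1 ‖ R2 ‖ R3 (parallel, all between nodes 0 and 1) = 1/(1/68 + 1/220 + 1/47) = 24.67 Ω
R_th = 24.67 Ω

Final answer: V_th = 3.629 V, R_th = 24.67 Ω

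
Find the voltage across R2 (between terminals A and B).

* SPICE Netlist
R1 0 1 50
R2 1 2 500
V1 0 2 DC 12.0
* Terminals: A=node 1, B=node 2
R1 and R2 are in series across V1 (node 0 → node 1 → node 2), and the output A–B is taken across R2, so this is a voltage divider.
Series current: I = V1/(R1 + R2) = 12/(50 + 500) = 12/550 = 0.02182 A
V_R2 = I × R2 = V1 × R2/(R1 + R2) = 12 × 500/550 = 10.91 V

Final answer: 10.91 V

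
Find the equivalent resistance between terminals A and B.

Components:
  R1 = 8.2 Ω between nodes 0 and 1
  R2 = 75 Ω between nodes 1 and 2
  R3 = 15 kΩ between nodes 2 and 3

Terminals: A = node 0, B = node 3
Reduce the network between node 0 (A) and node 3 (B) by series/parallel combination:
  Rs1 = R1 + R2 (series, joined only at node 1) = 8.2 + 75 = 83.2 Ω
  Rs2 = R3 + Rs1 (series, joined only at node 2) = 15000 + 83.2 = 15080 Ω
R_eq = 15.08 kΩ

Final answer: 15.08 kΩ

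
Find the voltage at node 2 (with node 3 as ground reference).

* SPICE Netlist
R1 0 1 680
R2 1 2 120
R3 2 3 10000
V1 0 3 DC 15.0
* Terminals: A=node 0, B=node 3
Nodal analysis, taking node 3 as the 0 V reference.
Source V1 fixes V_0 = 15 V.
KCL at each unknown node (sum of currents leaving = 0; resistances in Ω):
  Node 1: (V_1 - 15)/680 + (V_1 - V_2)/120 = 0
  Node 2: (V_2 - V_1)/120 + (V_2 - 0)/10000 = 0
Collecting terms (coefficients in siemens):
  0.009804·V_1 - 0.008333·V_2 = 0.02206
  0.008433·V_2 - 0.008333·V_1 = 0
Determinant D = (0.009804)(0.008433) - (-0.008333)(-0.008333) = 0.00001324
V_1 = [(0.02206)(0.008433) - (-0.008333)(0)]/D = 14.06 V
V_2 = [(0.009804)(0) - (0.02206)(-0.008333)]/D = 13.89 V
The requested potential is V_2 = 13.89 V.

Final answer: V_2 = 13.89 V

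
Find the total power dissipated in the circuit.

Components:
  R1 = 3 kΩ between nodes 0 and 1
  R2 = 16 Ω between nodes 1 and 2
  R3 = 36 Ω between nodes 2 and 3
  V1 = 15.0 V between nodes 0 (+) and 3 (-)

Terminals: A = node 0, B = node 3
Nodal analysis, taking node 3 as the 0 V reference.
Source V1 fixes V_0 = 15 V.
KCL at each unknown node (sum of currents leaving = 0; resistances in Ω):
  Node 1: (V_1 - 15)/3000 + (V_1 - V_2)/16 = 0
  Node 2: (V_2 - V_1)/16 + (V_2 - 0)/36 = 0
Collecting terms (coefficients in siemens):
  0.06283·V_1 - 0.0625·V_2 = 0.005
  0.09028·V_2 - 0.0625·V_1 = 0
Determinant D = (0.06283)(0.09028) - (-0.0625)(-0.0625) = 0.001766
V_1 = [(0.005)(0.09028) - (-0.0625)(0)]/D = 0.2556 V
V_2 = [(0.06283)(0) - (0.005)(-0.0625)]/D = 0.1769 V
Power in each resistor, P = (ΔV)²/R:
  P_R1 = (15 - 0.2556)²/3000 = 0.07247 W
  P_R2 = (0.2556 - 0.1769)²/16 = 0.0003865 W
  P_R3 = (0.1769 - 0)²/36 = 0.0008696 W
P_total = P_R1 + P_R2 + P_R3 = 0.07372 W

Final answer: 0.07372 W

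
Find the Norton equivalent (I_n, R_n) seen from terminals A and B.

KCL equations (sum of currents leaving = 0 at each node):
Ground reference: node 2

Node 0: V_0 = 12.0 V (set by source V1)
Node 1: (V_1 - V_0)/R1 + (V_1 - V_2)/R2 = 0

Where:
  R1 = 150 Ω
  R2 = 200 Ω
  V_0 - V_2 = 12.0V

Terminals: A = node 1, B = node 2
Find the Thévenin equivalent first; then I_n = V_th/R_th and R_n = R_th.
Step 1 — V_th is the open-circuit voltage V_A - V_B (nothing connected across the terminals).
Nodal analysis, taking node 2 as the 0 V reference.
Source V1 fixes V_0 = 12 V.
KCL at each unknown node (sum of currents leaving = 0; resistances in Ω):
  Node 1: (V_1 - 12)/150 + (V_1 - 0)/200 = 0
Collecting terms: 0.01167 × V_1 = 0.08  =>  V_1 = 6.857 V
V_th = V_1 - V_2 = 6.857 - 0 = 6.857 V
Step 2 — R_th: zero the source — replace V1 by a short circuit (node 2 merges into node 0) — and find the resistance seen between A (node 1) and B (node 0).
Reduce the network between node 1 (A) and node 0 (B) by series/parallel combination:
  Rp1 = R1 ‖ R2 (parallel, both between nodes 0 and 1) = 1/(1/150 + 1/200) = 85.71 Ω
R_th = 85.71 Ω
I_n = V_th/R_th = 6.857/85.71 = 0.08 A, and R_n = R_th = 85.71 Ω

Final answer: I_n = 0.08 A, R_n = 85.71 Ω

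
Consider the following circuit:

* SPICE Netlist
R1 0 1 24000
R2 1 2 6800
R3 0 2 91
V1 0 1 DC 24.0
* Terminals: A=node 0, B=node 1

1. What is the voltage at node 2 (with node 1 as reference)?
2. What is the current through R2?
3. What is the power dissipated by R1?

Nodal analysis, taking node 1 as the 0 V reference.
Source V1 fixes V_0 = 24 V.
KCL at each unknown node (sum of currents leaving = 0; resistances in Ω):
  Node 2: (V_2 - 0)/6800 + (V_2 - 24)/91 = 0
Collecting terms: 0.01114 × V_2 = 0.2637  =>  V_2 = 23.68 V
Part 1:
  Read off the nodal solution: V_2 = 23.68 V
Part 2:
  I_R2 = (V_1 - V_2)/R2 = (0 - 23.68)/6800 = -0.003483 A
  Magnitude: I_R2 = 0.003483 A
Part 3:
  I_R1 = (V_0 - V_1)/R1 = (24 - 0)/24000 = 0.001 A
  P_R1 = I_R1² × R1 = (0.001)² × 24000 = 0.024 W

Final answers:
1. V_2 = 23.68 V
2. I_R2 = 0.003483 A
3. P_R1 = 0.024 W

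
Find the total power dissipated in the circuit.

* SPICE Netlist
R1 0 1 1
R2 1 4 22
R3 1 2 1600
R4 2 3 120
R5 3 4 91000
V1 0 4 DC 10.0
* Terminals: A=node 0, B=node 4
Nodal analysis, taking node 4 as the 0 V reference.
Source V1 fixes V_0 = 10 V.
KCL at each unknown node (sum of currents leaving = 0; resistances in Ω):
  Node 1: (V_1 - 10)/1 + (V_1 - 0)/22 + (V_1 - V_2)/1600 = 0
  Node 2: (V_2 - V_1)/1600 + (V_2 - V_3)/120 = 0
  Node 3: (V_3 - V_2)/120 + (V_3 - 0)/91000 = 0
Collecting terms (coefficients in siemens):
  1.046·V_1 - 0.000625·V_2 = 10
  0.008958·V_2 - 0.000625·V_1 - 0.008333·V_3 = 0
  0.008344·V_3 - 0.008333·V_2 = 0
Solving these 3 simultaneous equations (Gaussian elimination) gives:
  V_1 = 9.565 V, V_2 = 9.4 V, V_3 = 9.388 V
Power in each resistor, P = (ΔV)²/R:
  P_R1 = (10 - 9.565)²/1 = 0.1891 W
  P_R2 = (9.565 - 0)²/22 = 4.159 W
  P_R3 = (9.565 - 9.4)²/1600 = 0.00001703 W
  P_R4 = (9.4 - 9.388)²/120 = 0.000001277 W
  P_R5 = (9.388 - 0)²/91000 = 0.0009684 W
P_total = P_R1 + P_R2 + P_R3 + P_R4 + P_R5 = 4.349 W

Final answer: 4.349 W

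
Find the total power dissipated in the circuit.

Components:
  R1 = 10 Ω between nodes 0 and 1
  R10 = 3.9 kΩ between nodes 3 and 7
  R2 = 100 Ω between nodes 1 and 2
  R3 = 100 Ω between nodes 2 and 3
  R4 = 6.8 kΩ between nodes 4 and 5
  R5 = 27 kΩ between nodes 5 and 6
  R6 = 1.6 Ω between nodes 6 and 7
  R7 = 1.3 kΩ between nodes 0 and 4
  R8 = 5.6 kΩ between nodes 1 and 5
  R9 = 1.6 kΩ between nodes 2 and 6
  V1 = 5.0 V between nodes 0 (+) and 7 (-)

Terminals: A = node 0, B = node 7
Nodal analysis, taking node 7 as the 0 V reference.
Source V1 fixes V_0 = 5 V.
KCL at each unknown node (sum of currents leaving = 0; resistances in Ω):
  Node 1: (V_1 - 5)/10 + (V_1 - V_2)/100 + (V_1 - V_5)/5600 = 0
  Node 2: (V_2 - V_1)/100 + (V_2 - V_3)/100 + (V_2 - V_6)/1600 = 0
  Node 3: (V_3 - V_2)/100 + (V_3 - 0)/3900 = 0
  Node 4: (V_4 - V_5)/6800 + (V_4 - 5)/1300 = 0
  Node 5: (V_5 - V_4)/6800 + (V_5 - V_6)/27000 + (V_5 - V_1)/5600 = 0
  Node 6: (V_6 - V_5)/27000 + (V_6 - 0)/1.6 + (V_6 - V_2)/1600 = 0
Collecting terms (coefficients in siemens):
  0.1102·V_1 - 0.01·V_2 - 0.0001786·V_5 = 0.5
  0.02063·V_2 - 0.01·V_1 - 0.01·V_3 - 0.000625·V_6 = 0
  0.01026·V_3 - 0.01·V_2 = 0
  0.0009163·V_4 - 0.0001471·V_5 = 0.003846
  0.0003627·V_5 - 0.0001786·V_1 - 0.0001471·V_4 - 0.00003704·V_6 = 0
  0.6257·V_6 - 0.000625·V_2 - 0.00003704·V_5 = 0
Solving these 6 simultaneous equations (Gaussian elimination) gives:
  V_1 = 4.959 V, V_2 = 4.56 V, V_3 = 4.446 V, V_4 = 4.909 V
  V_5 = 4.433 V, V_6 = 0.004818 V
Power in each resistor, P = (ΔV)²/R:
  P_R1 = (5 - 4.959)²/10 = 0.0001666 W
  P_R2 = (4.959 - 4.56)²/100 = 0.00159 W
  P_R3 = (4.56 - 4.446)²/100 = 0.00013 W
  P_R4 = (4.909 - 4.433)²/6800 = 0.00003334 W
  P_R5 = (4.433 - 0.004818)²/27000 = 0.0007262 W
  P_R6 = (0.004818 - 0)²/1.6 = 0.00001451 W
  P_R7 = (5 - 4.909)²/1300 = 0.000006373 W
  P_R8 = (4.959 - 4.433)²/5600 = 0.00004947 W
  P_R9 = (4.56 - 0.004818)²/1600 = 0.01297 W
  P_R10 = (4.446 - 0)²/3900 = 0.005069 W
P_total = P_R1 + P_R2 + P_R3 + P_R4 + P_R5 + P_R6 + P_R7 + P_R8 + P_R9 + P_R10 = 0.02076 W

Final answer: 0.02076 W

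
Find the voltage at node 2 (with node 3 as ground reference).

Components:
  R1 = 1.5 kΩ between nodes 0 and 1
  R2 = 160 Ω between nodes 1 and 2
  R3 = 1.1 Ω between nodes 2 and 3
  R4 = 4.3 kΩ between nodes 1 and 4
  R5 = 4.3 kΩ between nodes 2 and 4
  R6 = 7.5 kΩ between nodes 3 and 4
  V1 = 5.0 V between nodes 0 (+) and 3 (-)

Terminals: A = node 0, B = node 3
Nodal analysis, taking node 3 as the 0 V reference.
Source V1 fixes V_0 = 5 V.
KCL at each unknown node (sum of currents leaving = 0; resistances in Ω):
  Node 1: (V_1 - 5)/1500 + (V_1 - V_2)/160 + (V_1 - V_4)/4300 = 0
  Node 2: (V_2 - V_1)/160 + (V_2 - 0)/1.1 + (V_2 - V_4)/4300 = 0
  Node 4: (V_4 - V_1)/4300 + (V_4 - V_2)/4300 + (V_4 - 0)/7500 = 0
Collecting terms (coefficients in siemens):
  0.007149·V_1 - 0.00625·V_2 - 0.0002326·V_4 = 0.003333
  0.9156·V_2 - 0.00625·V_1 - 0.0002326·V_4 = 0
  0.0005984·V_4 - 0.0002326·V_1 - 0.0002326·V_2 = 0
Solving these 3 simultaneous equations (Gaussian elimination) gives:
  V_1 = 0.4752 V, V_2 = 0.003291 V, V_4 = 0.1859 V
The requested potential is V_2 = 0.003291 V.

Final answer: V_2 = 0.003291 V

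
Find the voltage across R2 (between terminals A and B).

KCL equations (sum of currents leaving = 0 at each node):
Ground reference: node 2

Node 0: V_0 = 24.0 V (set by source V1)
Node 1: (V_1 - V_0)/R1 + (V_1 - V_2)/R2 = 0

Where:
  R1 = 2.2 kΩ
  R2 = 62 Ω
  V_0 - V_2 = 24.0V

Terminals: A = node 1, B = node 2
R1 and R2 are in series across V1 (node 0 → node 1 → node 2), and the output A–B is taken across R2, so this is a voltage divider.
Series current: I = V1/(R1 + R2) = 24/(2200 + 62) = 24/2262 = 0.01061 A
V_R2 = I × R2 = V1 × R2/(R1 + R2) = 24 × 62/2262 = 0.6578 V

Final answer: 0.6578 V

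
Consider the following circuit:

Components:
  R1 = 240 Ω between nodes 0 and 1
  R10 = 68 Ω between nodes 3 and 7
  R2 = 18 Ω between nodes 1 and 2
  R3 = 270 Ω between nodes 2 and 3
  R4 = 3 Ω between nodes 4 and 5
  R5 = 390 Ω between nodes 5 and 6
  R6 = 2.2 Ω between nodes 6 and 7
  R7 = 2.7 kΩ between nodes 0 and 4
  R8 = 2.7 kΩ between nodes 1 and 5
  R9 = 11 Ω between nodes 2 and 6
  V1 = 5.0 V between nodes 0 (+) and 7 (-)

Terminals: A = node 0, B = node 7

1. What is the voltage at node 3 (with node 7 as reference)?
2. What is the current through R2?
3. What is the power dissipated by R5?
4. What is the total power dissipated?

Nodal analysis, taking node 7 as the 0 V reference.
Source V1 fixes V_0 = 5 V.
KCL at each unknown node (sum of currents leaving = 0; resistances in Ω):
  Node 1: (V_1 - 5)/240 + (V_1 - V_2)/18 + (V_1 - V_5)/2700 = 0
  Node 2: (V_2 - V_1)/18 + (V_2 - V_3)/270 + (V_2 - V_6)/11 = 0
  Node 3: (V_3 - V_2)/270 + (V_3 - 0)/68 = 0
  Node 4: (V_4 - V_5)/3 + (V_4 - 5)/2700 = 0
  Node 5: (V_5 - V_4)/3 + (V_5 - V_6)/390 + (V_5 - V_1)/2700 = 0
  Node 6: (V_6 - V_5)/390 + (V_6 - 0)/2.2 + (V_6 - V_2)/11 = 0
Collecting terms (coefficients in siemens):
  0.06009·V_1 - 0.05556·V_2 - 0.0003704·V_5 = 0.02083
  0.1502·V_2 - 0.05556·V_1 - 0.003704·V_3 - 0.09091·V_6 = 0
  0.01841·V_3 - 0.003704·V_2 = 0
  0.3337·V_4 - 0.3333·V_5 = 0.001852
  0.3363·V_5 - 0.0003704·V_1 - 0.3333·V_4 - 0.002564·V_6 = 0
  0.548·V_6 - 0.09091·V_2 - 0.002564·V_5 = 0
Solving these 6 simultaneous equations (Gaussian elimination) gives:
  V_1 = 0.5709 V, V_2 = 0.2382 V, V_3 = 0.04792 V, V_4 = 0.6616 V
  V_5 = 0.6568 V, V_6 = 0.04258 V
Part 1:
  Read off the nodal solution: V_3 = 0.04792 V
Part 2:
  I_R2 = (V_1 - V_2)/R2 = (0.5709 - 0.2382)/18 = 0.01849 A
  Magnitude: I_R2 = 0.01849 A
Part 3:
  I_R5 = (V_5 - V_6)/R5 = (0.6568 - 0.04258)/390 = 0.001575 A
  P_R5 = I_R5² × R5 = (0.001575)² × 390 = 0.0009674 W
Part 4:
  Power in each resistor, P = (ΔV)²/R:
    P_R1 = (5 - 0.5709)²/240 = 0.08174 W
    P_R2 = (0.5709 - 0.2382)²/18 = 0.006151 W
    P_R3 = (0.2382 - 0.04792)²/270 = 0.0001341 W
    P_R4 = (0.6616 - 0.6568)²/3 = 0.000007745 W
    P_R5 = (0.6568 - 0.04258)²/390 = 0.0009674 W
    P_R6 = (0.04258 - 0)²/2.2 = 0.0008243 W
    P_R7 = (5 - 0.6616)²/2700 = 0.006971 W
    P_R8 = (0.5709 - 0.6568)²/2700 = 0.000002733 W
    P_R9 = (0.2382 - 0.04258)²/11 = 0.003478 W
    P_R10 = (0.04792 - 0)²/68 = 0.00003377 W
  P_total = P_R1 + P_R2 + P_R3 + P_R4 + P_R5 + P_R6 + P_R7 + P_R8 + P_R9 + P_R10 = 0.1003 W

Final answers:
1. V_3 = 0.04792 V
2. I_R2 = 0.01849 A
3. P_R5 = 0.0009674 W
4. P_total = 0.1003 W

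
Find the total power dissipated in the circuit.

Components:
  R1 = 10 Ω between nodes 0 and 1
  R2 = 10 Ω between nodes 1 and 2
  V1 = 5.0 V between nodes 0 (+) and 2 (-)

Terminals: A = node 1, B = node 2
Nodal analysis, taking node 2 as the 0 V reference.
Source V1 fixes V_0 = 5 V.
KCL at each unknown node (sum of currents leaving = 0; resistances in Ω):
  Node 1: (V_1 - 5)/10 + (V_1 - 0)/10 = 0
Collecting terms: 0.2 × V_1 = 0.5  =>  V_1 = 2.5 V
Power in each resistor, P = (ΔV)²/R:
  P_R1 = (5 - 2.5)²/10 = 0.625 W
  P_R2 = (2.5 - 0)²/10 = 0.625 W
P_total = P_R1 + P_R2 = 1.25 W

Final answer: 1.25 W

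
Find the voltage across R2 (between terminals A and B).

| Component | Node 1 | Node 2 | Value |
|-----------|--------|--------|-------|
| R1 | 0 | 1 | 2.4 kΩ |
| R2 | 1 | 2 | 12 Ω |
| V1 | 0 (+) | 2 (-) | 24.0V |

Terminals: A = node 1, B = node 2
R1 and R2 are in series across V1 (node 0 → node 1 → node 2), and the output A–B is taken across R2, so this is a voltage divider.
Series current: I = V1/(R1 + R2) = 24/(2400 + 12) = 24/2412 = 0.00995 A
V_R2 = I × R2 = V1 × R2/(R1 + R2) = 24 × 12/2412 = 0.1194 V

Final answer: 0.1194 V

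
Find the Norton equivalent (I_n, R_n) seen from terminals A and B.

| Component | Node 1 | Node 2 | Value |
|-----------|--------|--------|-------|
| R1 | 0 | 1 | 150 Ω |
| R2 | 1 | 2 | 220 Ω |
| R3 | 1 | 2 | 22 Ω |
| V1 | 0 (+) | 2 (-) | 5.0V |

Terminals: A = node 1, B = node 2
Find the Thévenin equivalent first; then I_n = V_th/R_th and R_n = R_th.
Step 1 — V_th is the open-circuit voltage V_A - V_B (nothing connected across the terminals).
Nodal analysis, taking node 2 as the 0 V reference.
Source V1 fixes V_0 = 5 V.
KCL at each unknown node (sum of currents leaving = 0; resistances in Ω):
  Node 1: (V_1 - 5)/150 + (V_1 - 0)/220 + (V_1 - 0)/22 = 0
Collecting terms: 0.05667 × V_1 = 0.03333  =>  V_1 = 0.5882 V
V_th = V_1 - V_2 = 0.5882 - 0 = 0.5882 V
Step 2 — R_th: zero the source — replace V1 by a short circuit (node 2 merges into node 0) — and find the resistance seen between A (node 1) and B (node 0).
Reduce the network between node 1 (A) and node 0 (B) by series/parallel combination:
  Rp1 = R1 ‖ R2 ‖ R3 (parallel, all between nodes 0 and 1) = 1/(1/150 + 1/220 + 1/22) = 17.65 Ω
R_th = 17.65 Ω
I_n = V_th/R_th = 0.5882/17.65 = 0.03333 A, and R_n = R_th = 17.65 Ω

Final answer: I_n = 0.03333 A, R_n = 17.65 Ω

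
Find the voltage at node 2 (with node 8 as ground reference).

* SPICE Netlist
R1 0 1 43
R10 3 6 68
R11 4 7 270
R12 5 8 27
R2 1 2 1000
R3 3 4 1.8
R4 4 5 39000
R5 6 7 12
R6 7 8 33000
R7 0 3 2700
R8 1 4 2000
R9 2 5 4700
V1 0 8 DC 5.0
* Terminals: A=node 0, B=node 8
Nodal analysis, taking node 8 as the 0 V reference.
Source V1 fixes V_0 = 5 V.
KCL at each unknown node (sum of currents leaving = 0; resistances in Ω):
  Node 1: (V_1 - 5)/43 + (V_1 - V_2)/1000 + (V_1 - V_4)/2000 = 0
  Node 2: (V_2 - V_1)/1000 + (V_2 - V_5)/4700 = 0
  Node 3: (V_3 - V_4)/1.8 + (V_3 - 5)/2700 + (V_3 - V_6)/68 = 0
  Node 4: (V_4 - V_3)/1.8 + (V_4 - V_5)/39000 + (V_4 - V_1)/2000 + (V_4 - V_7)/270 = 0
  Node 5: (V_5 - V_4)/39000 + (V_5 - V_2)/4700 + (V_5 - 0)/27 = 0
  Node 6: (V_6 - V_7)/12 + (V_6 - V_3)/68 = 0
  Node 7: (V_7 - V_6)/12 + (V_7 - 0)/33000 + (V_7 - V_4)/270 = 0
Collecting terms (coefficients in siemens):
  0.02476·V_1 - 0.001·V_2 - 0.0005·V_4 = 0.1163
  0.001213·V_2 - 0.001·V_1 - 0.0002128·V_5 = 0
  0.5706·V_3 - 0.5556·V_4 - 0.01471·V_6 = 0.001852
  0.5598·V_4 - 0.0005·V_1 - 0.5556·V_3 - 0.00002564·V_5 - 0.003704·V_7 = 0
  0.03728·V_5 - 0.0002128·V_2 - 0.00002564·V_4 = 0
  0.09804·V_6 - 0.01471·V_3 - 0.08333·V_7 = 0
  0.08707·V_7 - 0.003704·V_4 - 0.08333·V_6 = 0
Solving these 7 simultaneous equations (Gaussian elimination) gives:
  V_1 = 4.957 V, V_2 = 4.092 V, V_3 = 4.676 V, V_4 = 4.676 V
  V_5 = 0.02657 V, V_6 = 4.668 V, V_7 = 4.667 V
The requested potential is V_2 = 4.092 V.

Final answer: V_2 = 4.092 V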